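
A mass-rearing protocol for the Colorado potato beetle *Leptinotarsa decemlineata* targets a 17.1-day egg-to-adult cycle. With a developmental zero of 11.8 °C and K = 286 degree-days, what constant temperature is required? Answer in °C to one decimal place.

Required daily accumulation = 286 / 17.1 = 16.725 DD/day.
T = T_base + 16.725 = 11.8 + 16.725 = 28.525 ≈ 28.5 °C.

28.5 °C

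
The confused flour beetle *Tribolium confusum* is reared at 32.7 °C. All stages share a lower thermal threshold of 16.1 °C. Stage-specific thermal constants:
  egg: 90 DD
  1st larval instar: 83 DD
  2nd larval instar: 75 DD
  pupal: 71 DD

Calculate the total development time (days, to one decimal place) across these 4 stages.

Daily accumulation at 32.7 °C = 32.7 − 16.1 = 16.6 DD/day.
Total K = 90 + 83 + 75 + 71 = 319 DD.
Total duration = 319 / 16.6 = 19.217 ≈ 19.2 days.

19.2 days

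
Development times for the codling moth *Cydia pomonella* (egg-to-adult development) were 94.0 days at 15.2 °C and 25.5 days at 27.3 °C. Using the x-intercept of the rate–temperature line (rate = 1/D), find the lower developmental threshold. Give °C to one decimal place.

Under the model K = D·(T − T_b), so D₁·(T₁ − T_b) = D₂·(T₂ − T_b).
94.0·(15.2 − T_b) = 25.5·(27.3 − T_b)
T_b = (94.0·15.2 − 25.5·27.3) / (94.0 − 25.5) = 732.65 / 68.5 = 10.696 °C ≈ 10.7 °C.

10.7 °C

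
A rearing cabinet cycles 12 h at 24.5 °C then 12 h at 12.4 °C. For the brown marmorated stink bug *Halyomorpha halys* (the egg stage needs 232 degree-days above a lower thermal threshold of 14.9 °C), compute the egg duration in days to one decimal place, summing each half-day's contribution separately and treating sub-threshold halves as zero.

Day half: max(0, 24.5 − 14.9) × 0.5 = 9.6 × 0.5 = 4.80 DD.
Night half: max(0, 12.4 − 14.9) × 0.5 = 0.0 × 0.5 = 0.00 DD.
Per 24 h: 4.80 DD/day.
Duration = 232 / 4.80 = 48.333 ≈ 48.3 days.

48.3 days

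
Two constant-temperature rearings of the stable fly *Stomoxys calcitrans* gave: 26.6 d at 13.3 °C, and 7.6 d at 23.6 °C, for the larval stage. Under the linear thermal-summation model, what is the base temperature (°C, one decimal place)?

Equal thermal constants: D₁(T₁ − T_b) = D₂(T₂ − T_b).
26.6·(13.3 − T_b) = 7.6·(23.6 − T_b)
T_b = (26.6·13.3 − 7.6·23.6) / (26.6 − 7.6) = 174.42 / 19.0 = 9.180 °C ≈ 9.2 °C.

9.2 °C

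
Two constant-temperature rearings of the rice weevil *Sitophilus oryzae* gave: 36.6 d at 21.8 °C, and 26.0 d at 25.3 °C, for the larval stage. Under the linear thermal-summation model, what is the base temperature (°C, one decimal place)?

Equal thermal constants: D₁(T₁ − T_b) = D₂(T₂ − T_b).
36.6·(21.8 − T_b) = 26.0·(25.3 − T_b)
T_b = (36.6·21.8 − 26.0·25.3) / (36.6 − 26.0) = 140.08 / 10.6 = 13.215 °C ≈ 13.2 °C.

13.2 °C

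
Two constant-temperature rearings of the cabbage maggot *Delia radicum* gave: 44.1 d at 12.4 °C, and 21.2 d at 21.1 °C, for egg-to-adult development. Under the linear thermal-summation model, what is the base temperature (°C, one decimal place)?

4.3 °C

Under the model K = D·(T − T_b), so D₁·(T₁ − T_b) = D₂·(T₂ − T_b).
44.1·(12.4 − T_b) = 21.2·(21.1 − T_b)
T_b = (44.1·12.4 − 21.2·21.1) / (44.1 − 21.2) = 99.52 / 22.9 = 4.346 °C ≈ 4.3 °C.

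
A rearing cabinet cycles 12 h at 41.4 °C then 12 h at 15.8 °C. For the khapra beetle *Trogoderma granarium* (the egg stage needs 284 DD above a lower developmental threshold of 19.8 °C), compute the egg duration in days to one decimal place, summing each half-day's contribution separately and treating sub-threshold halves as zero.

26.3 days

Day half: max(0, 41.4 − 19.8) × 0.5 = 21.6 × 0.5 = 10.80 DD.
Night half: max(0, 15.8 − 19.8) × 0.5 = 0.0 × 0.5 = 0.00 DD.
Per 24 h: 10.80 DD/day.
Duration = 284 / 10.80 = 26.296 ≈ 26.3 days.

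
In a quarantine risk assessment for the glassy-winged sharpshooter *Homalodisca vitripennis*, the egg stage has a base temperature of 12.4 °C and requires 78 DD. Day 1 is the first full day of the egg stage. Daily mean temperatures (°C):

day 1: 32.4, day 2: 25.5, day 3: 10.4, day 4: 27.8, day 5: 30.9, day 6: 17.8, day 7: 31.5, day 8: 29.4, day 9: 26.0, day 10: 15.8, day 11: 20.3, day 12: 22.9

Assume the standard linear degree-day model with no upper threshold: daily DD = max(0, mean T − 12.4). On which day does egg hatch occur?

Daily DD above 12.4 °C: 20.0, 13.1, 0.0, 15.4, 18.5, 5.4, 19.1, 17.0, 13.6, 3.4, 7.9, 10.5.
Cumulative: 20.0, 33.1, 33.1, 48.5, 67.0, 72.4, 91.5, 108.5, 122.1, 125.5, 133.4, 143.9.
The total first reaches 78 DD on day 7.

day 7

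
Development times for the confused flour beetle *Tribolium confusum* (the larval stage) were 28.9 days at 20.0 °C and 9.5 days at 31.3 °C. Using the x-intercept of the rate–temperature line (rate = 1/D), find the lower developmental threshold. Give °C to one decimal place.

Linear rate model ⇒ the product D·(T − T_b) is constant across temperatures.
28.9·(20.0 − T_b) = 9.5·(31.3 − T_b)
T_b = (28.9·20.0 − 9.5·31.3) / (28.9 − 9.5) = 280.65 / 19.4 = 14.466 °C ≈ 14.5 °C.

14.5 °C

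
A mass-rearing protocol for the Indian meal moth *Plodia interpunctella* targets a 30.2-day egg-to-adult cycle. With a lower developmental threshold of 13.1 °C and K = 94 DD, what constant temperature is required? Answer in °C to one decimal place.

Required daily accumulation = 94 / 30.2 = 3.113 DD/day.
T = T_base + 3.113 = 13.1 + 3.113 = 16.213 ≈ 16.2 °C.

16.2 °C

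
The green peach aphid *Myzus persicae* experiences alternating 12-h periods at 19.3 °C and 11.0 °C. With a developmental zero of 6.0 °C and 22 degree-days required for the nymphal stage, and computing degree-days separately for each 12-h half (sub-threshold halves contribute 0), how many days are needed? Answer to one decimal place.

2.4 days

Day half: max(0, 19.3 − 6.0) × 0.5 = 13.3 × 0.5 = 6.65 DD.
Night half: max(0, 11.0 − 6.0) × 0.5 = 5.0 × 0.5 = 2.50 DD.
Per 24 h: 9.15 DD/day.
Duration = 22 / 9.15 = 2.404 ≈ 2.4 days.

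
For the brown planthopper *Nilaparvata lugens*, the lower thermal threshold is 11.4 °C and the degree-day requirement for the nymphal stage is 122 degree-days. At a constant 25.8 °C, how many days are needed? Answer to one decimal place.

8.5 days

Daily accumulation = 25.8 − 11.4 = 14.4 DD/day.
Duration = 122 / 14.4 = 8.472 ≈ 8.5 days.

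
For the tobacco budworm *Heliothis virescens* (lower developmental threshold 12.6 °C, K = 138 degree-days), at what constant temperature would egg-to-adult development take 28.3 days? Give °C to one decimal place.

17.5 °C

Required daily accumulation = 138 / 28.3 = 4.876 DD/day.
T = T_base + 4.876 = 12.6 + 4.876 = 17.476 ≈ 17.5 °C.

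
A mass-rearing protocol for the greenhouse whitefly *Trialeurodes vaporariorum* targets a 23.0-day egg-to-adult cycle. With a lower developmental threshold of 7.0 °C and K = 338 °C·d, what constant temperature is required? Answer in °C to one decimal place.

21.7 °C

Required daily accumulation = 338 / 23.0 = 14.696 DD/day.
T = T_base + 14.696 = 7.0 + 14.696 = 21.696 ≈ 21.7 °C.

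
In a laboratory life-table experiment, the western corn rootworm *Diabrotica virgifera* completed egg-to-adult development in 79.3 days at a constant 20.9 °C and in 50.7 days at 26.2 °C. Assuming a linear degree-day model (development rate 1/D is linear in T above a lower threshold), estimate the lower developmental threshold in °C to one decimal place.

Under the model K = D·(T − T_b), so D₁·(T₁ − T_b) = D₂·(T₂ − T_b).
79.3·(20.9 − T_b) = 50.7·(26.2 − T_b)
T_b = (79.3·20.9 − 50.7·26.2) / (79.3 − 50.7) = 329.03 / 28.6 = 11.505 °C ≈ 11.5 °C.

11.5 °C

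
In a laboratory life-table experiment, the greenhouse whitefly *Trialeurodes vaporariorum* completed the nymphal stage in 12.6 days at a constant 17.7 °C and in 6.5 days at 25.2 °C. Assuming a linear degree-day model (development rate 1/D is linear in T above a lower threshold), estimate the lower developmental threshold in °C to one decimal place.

Linear rate model ⇒ the product D·(T − T_b) is constant across temperatures.
12.6·(17.7 − T_b) = 6.5·(25.2 − T_b)
T_b = (12.6·17.7 − 6.5·25.2) / (12.6 − 6.5) = 59.22 / 6.1 = 9.708 °C ≈ 9.7 °C.

9.7 °C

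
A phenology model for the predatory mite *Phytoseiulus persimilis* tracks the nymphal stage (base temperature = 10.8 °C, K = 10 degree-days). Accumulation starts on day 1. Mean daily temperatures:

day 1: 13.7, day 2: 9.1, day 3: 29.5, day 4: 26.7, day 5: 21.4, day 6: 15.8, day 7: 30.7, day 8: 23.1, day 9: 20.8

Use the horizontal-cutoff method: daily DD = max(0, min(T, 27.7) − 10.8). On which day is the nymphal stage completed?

day 3

Daily DD above 10.8 °C (capped at 16.9): 2.9, 0.0, 16.9, 15.9, 10.6, 5.0, 16.9, 12.3, 10.0.
Cumulative: 2.9, 2.9, 19.8, 35.7, 46.3, 51.3, 68.2, 80.5, 90.5.
The total first reaches 10 DD on day 3.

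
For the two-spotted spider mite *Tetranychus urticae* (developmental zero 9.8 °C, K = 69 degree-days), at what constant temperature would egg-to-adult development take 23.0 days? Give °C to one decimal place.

12.8 °C

Required daily accumulation = 69 / 23.0 = 3.000 DD/day.
T = T_base + 3.000 = 9.8 + 3.000 = 12.800 ≈ 12.8 °C.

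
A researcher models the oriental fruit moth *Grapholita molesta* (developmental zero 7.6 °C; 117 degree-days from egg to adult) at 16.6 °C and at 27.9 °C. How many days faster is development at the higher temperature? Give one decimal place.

At 16.6 °C: 117 / (16.6 − 7.6) = 117 / 9.0 = 13.000 d.
At 27.9 °C: 117 / (27.9 − 7.6) = 117 / 20.3 = 5.764 d.
Difference = |13.000 − 5.764| = 7.236 ≈ 7.2 days.

7.2 days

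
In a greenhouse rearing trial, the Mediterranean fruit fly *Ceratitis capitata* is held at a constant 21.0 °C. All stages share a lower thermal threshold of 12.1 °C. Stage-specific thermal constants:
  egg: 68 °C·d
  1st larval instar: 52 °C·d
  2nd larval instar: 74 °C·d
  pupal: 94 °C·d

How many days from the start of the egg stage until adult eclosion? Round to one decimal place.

32.4 days

Daily accumulation at 21.0 °C = 21.0 − 12.1 = 8.9 DD/day.
Total K = 68 + 52 + 74 + 94 = 288 DD.
Total duration = 288 / 8.9 = 32.360 ≈ 32.4 days.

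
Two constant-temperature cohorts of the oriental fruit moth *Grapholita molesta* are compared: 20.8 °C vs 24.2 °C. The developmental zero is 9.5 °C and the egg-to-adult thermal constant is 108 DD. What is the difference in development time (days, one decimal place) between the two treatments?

At 20.8 °C: 108 / (20.8 − 9.5) = 108 / 11.3 = 9.558 d.
At 24.2 °C: 108 / (24.2 − 9.5) = 108 / 14.7 = 7.347 d.
Difference = |9.558 − 7.347| = 2.211 ≈ 2.2 days.

2.2 days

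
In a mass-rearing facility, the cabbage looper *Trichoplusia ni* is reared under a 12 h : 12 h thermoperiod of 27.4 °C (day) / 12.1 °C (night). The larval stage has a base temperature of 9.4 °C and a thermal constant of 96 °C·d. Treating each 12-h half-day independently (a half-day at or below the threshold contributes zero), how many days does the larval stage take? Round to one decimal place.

Day half: max(0, 27.4 − 9.4) × 0.5 = 18.0 × 0.5 = 9.00 DD.
Night half: max(0, 12.1 − 9.4) × 0.5 = 2.7 × 0.5 = 1.35 DD.
Per 24 h: 10.35 DD/day.
Duration = 96 / 10.35 = 9.275 ≈ 9.3 days.

9.3 days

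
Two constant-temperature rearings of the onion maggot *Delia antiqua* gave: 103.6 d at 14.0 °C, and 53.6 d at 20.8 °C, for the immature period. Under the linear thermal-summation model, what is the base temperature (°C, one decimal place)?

6.7 °C

Under the model K = D·(T − T_b), so D₁·(T₁ − T_b) = D₂·(T₂ − T_b).
103.6·(14.0 − T_b) = 53.6·(20.8 − T_b)
T_b = (103.6·14.0 − 53.6·20.8) / (103.6 − 53.6) = 335.52 / 50.0 = 6.710 °C ≈ 6.7 °C.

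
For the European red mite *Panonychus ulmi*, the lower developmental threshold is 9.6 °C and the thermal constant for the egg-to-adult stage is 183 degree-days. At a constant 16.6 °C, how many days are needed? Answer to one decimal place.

26.1 days

Daily accumulation = 16.6 − 9.6 = 7.0 DD/day.
Duration = 183 / 7.0 = 26.143 ≈ 26.1 days.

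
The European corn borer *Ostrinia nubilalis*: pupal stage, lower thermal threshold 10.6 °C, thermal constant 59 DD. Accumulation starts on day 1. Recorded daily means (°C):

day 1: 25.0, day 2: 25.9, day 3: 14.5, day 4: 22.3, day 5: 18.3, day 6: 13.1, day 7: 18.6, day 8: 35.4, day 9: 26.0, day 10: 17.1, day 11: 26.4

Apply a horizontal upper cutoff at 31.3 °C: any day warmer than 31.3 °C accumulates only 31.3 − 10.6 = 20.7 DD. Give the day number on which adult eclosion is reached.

day 7

Daily DD above 10.6 °C (capped at 20.7): 14.4, 15.3, 3.9, 11.7, 7.7, 2.5, 8.0, 20.7, 15.4, 6.5, 15.8.
Cumulative: 14.4, 29.7, 33.6, 45.3, 53.0, 55.5, 63.5, 84.2, 99.6, 106.1, 121.9.
The total first reaches 59 DD on day 7.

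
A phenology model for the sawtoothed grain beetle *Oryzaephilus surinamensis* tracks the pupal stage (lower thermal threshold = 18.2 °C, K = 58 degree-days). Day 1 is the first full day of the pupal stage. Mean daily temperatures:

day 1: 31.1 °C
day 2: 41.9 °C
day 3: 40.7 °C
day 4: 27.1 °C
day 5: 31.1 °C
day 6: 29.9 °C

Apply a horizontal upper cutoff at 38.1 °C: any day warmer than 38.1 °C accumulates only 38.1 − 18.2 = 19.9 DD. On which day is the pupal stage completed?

day 4

Daily DD above 18.2 °C (capped at 19.9): 12.9, 19.9, 19.9, 8.9, 12.9, 11.7.
Cumulative: 12.9, 32.8, 52.7, 61.6, 74.5, 86.2.
The total first reaches 58 DD on day 4.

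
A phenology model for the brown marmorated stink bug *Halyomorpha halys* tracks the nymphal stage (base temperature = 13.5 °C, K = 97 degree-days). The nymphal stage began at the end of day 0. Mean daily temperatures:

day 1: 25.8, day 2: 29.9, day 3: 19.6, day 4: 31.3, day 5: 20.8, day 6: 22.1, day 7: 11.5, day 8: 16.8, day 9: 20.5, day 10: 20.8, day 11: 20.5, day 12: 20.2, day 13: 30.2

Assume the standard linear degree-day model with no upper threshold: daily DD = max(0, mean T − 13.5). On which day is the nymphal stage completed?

Daily DD above 13.5 °C: 12.3, 16.4, 6.1, 17.8, 7.3, 8.6, 0.0, 3.3, 7.0, 7.3, 7.0, 6.7, 16.7.
Cumulative: 12.3, 28.7, 34.8, 52.6, 59.9, 68.5, 68.5, 71.8, 78.8, 86.1, 93.1, 99.8, 116.5.
The total first reaches 97 DD on day 12.

day 12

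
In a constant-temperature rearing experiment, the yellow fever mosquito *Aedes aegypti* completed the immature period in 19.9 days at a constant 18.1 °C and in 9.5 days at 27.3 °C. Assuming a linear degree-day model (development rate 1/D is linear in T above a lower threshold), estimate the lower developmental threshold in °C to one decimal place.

Linear rate model ⇒ the product D·(T − T_b) is constant across temperatures.
19.9·(18.1 − T_b) = 9.5·(27.3 − T_b)
T_b = (19.9·18.1 − 9.5·27.3) / (19.9 − 9.5) = 100.84 / 10.4 = 9.696 °C ≈ 9.7 °C.

9.7 °C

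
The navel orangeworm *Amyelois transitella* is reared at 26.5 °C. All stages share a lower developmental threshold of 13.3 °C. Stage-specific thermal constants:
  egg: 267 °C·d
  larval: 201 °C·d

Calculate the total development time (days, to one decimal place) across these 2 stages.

Daily accumulation at 26.5 °C = 26.5 − 13.3 = 13.2 DD/day.
Total K = 267 + 201 = 468 DD.
Total duration = 468 / 13.2 = 35.455 ≈ 35.5 days.

35.5 days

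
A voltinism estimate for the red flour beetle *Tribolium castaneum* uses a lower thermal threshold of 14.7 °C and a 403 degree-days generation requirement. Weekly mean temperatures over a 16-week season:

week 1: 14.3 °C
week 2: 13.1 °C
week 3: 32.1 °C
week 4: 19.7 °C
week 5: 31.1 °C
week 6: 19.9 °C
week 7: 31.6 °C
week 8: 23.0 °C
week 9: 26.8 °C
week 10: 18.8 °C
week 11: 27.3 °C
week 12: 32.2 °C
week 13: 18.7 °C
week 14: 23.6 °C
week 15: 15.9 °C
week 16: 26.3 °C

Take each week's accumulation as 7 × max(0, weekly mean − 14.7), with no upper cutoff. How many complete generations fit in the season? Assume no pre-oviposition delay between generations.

2 generations

Weekly DD (7 × max(0, T̄ − 14.7)): 0.0, 0.0, 121.8, 35.0, 114.8, 36.4, 118.3, 58.1, 84.7, 28.7, 88.2, 122.5, 28.0, 62.3, 8.4, 81.2.
Season total = 988.4 DD.
Complete generations = ⌊988.4 / 403⌋ = 2.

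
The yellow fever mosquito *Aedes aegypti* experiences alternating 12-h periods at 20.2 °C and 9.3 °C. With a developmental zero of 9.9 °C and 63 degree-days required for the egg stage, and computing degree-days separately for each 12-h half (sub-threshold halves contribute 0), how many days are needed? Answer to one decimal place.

12.2 days

Day half: max(0, 20.2 − 9.9) × 0.5 = 10.3 × 0.5 = 5.15 DD.
Night half: max(0, 9.3 − 9.9) × 0.5 = 0.0 × 0.5 = 0.00 DD.
Per 24 h: 5.15 DD/day.
Duration = 63 / 5.15 = 12.233 ≈ 12.2 days.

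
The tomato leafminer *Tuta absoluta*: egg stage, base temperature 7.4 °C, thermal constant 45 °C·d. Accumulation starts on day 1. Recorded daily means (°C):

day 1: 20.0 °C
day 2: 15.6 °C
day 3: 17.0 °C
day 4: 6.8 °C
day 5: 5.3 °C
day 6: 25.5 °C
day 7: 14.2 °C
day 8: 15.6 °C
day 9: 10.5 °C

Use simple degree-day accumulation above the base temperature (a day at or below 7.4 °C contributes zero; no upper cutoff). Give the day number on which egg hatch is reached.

day 6

Daily DD above 7.4 °C: 12.6, 8.2, 9.6, 0.0, 0.0, 18.1, 6.8, 8.2, 3.1.
Cumulative: 12.6, 20.8, 30.4, 30.4, 30.4, 48.5, 55.3, 63.5, 66.6.
The total first reaches 45 DD on day 6.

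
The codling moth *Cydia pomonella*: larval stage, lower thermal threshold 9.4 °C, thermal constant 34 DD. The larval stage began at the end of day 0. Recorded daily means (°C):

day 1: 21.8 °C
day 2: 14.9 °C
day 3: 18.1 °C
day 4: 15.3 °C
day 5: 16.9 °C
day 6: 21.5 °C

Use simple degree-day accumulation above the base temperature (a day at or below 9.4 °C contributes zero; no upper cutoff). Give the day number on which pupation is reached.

Daily DD above 9.4 °C: 12.4, 5.5, 8.7, 5.9, 7.5, 12.1.
Cumulative: 12.4, 17.9, 26.6, 32.5, 40.0, 52.1.
The total first reaches 34 DD on day 5.

day 5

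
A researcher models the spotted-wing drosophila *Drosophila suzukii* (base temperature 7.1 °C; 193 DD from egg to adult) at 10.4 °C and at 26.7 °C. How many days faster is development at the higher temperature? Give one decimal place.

48.6 days

At 10.4 °C: 193 / (10.4 − 7.1) = 193 / 3.3 = 58.485 d.
At 26.7 °C: 193 / (26.7 − 7.1) = 193 / 19.6 = 9.847 d.
Difference = |58.485 − 9.847| = 48.638 ≈ 48.6 days.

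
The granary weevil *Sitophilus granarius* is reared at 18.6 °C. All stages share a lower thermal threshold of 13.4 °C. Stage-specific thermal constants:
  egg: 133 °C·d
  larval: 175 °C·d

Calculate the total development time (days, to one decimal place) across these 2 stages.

Daily accumulation at 18.6 °C = 18.6 − 13.4 = 5.2 DD/day.
Total K = 133 + 175 = 308 DD.
Total duration = 308 / 5.2 = 59.231 ≈ 59.2 days.

59.2 days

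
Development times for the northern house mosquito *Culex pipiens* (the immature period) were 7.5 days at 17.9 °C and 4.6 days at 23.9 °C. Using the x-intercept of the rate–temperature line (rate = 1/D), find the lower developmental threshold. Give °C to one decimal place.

8.4 °C

Equal thermal constants: D₁(T₁ − T_b) = D₂(T₂ − T_b).
7.5·(17.9 − T_b) = 4.6·(23.9 − T_b)
T_b = (7.5·17.9 − 4.6·23.9) / (7.5 − 4.6) = 24.31 / 2.9 = 8.383 °C ≈ 8.4 °C.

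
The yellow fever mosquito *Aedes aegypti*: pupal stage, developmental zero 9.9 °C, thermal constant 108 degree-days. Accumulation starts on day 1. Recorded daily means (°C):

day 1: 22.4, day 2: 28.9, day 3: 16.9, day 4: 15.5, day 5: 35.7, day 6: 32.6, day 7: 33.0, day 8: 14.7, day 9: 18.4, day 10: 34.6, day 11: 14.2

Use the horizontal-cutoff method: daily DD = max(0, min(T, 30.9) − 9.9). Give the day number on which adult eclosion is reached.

Daily DD above 9.9 °C (capped at 21.0): 12.5, 19.0, 7.0, 5.6, 21.0, 21.0, 21.0, 4.8, 8.5, 21.0, 4.3.
Cumulative: 12.5, 31.5, 38.5, 44.1, 65.1, 86.1, 107.1, 111.9, 120.4, 141.4, 145.7.
The total first reaches 108 DD on day 8.

day 8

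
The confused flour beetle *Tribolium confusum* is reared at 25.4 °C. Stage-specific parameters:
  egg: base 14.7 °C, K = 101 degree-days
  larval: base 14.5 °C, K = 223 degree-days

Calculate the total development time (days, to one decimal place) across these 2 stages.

egg: 101 / (25.4 − 14.7) = 101 / 10.7 = 9.439 d.
larval: 223 / (25.4 − 14.5) = 223 / 10.9 = 20.459 d.
Sum = 29.898 ≈ 29.9 days.

29.9 days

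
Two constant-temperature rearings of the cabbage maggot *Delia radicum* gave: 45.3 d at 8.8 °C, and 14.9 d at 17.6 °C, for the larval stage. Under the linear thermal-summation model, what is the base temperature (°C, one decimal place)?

4.5 °C

Equal thermal constants: D₁(T₁ − T_b) = D₂(T₂ − T_b).
45.3·(8.8 − T_b) = 14.9·(17.6 − T_b)
T_b = (45.3·8.8 − 14.9·17.6) / (45.3 − 14.9) = 136.40 / 30.4 = 4.487 °C ≈ 4.5 °C.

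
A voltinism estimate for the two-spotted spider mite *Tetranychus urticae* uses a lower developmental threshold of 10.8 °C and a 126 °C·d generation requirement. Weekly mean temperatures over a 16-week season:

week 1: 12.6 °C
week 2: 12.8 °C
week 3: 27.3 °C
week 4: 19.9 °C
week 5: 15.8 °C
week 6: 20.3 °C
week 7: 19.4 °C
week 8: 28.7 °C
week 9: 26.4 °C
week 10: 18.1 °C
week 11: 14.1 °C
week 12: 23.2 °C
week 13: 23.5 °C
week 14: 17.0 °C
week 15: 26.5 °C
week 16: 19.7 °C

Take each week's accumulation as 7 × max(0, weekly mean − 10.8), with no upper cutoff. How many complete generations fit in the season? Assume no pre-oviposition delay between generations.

8 generations

Weekly DD (7 × max(0, T̄ − 10.8)): 12.6, 14.0, 115.5, 63.7, 35.0, 66.5, 60.2, 125.3, 109.2, 51.1, 23.1, 86.8, 88.9, 43.4, 109.9, 62.3.
Season total = 1067.5 DD.
Complete generations = ⌊1067.5 / 126⌋ = 8.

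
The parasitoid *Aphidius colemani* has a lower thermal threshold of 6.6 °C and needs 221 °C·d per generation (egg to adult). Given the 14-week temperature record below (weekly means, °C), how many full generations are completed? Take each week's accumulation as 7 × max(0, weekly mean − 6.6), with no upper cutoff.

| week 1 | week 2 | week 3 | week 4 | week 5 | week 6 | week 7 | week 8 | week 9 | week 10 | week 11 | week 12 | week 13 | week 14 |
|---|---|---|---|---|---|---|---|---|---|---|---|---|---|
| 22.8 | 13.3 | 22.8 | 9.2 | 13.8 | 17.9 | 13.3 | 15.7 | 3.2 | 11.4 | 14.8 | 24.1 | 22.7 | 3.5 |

Weekly DD (7 × max(0, T̄ − 6.6)): 113.4, 46.9, 113.4, 18.2, 50.4, 79.1, 46.9, 63.7, 0.0, 33.6, 57.4, 122.5, 112.7, 0.0.
Season total = 858.2 DD.
Complete generations = ⌊858.2 / 221⌋ = 3.

3 generations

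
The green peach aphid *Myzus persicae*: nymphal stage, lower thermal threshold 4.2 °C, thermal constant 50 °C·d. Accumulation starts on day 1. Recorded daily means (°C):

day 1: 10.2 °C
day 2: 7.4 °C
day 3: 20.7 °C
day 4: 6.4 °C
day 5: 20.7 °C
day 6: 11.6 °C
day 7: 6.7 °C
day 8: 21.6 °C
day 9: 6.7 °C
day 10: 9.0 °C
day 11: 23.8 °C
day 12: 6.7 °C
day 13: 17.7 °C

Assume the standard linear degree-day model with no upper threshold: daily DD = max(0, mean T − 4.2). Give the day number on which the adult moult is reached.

Daily DD above 4.2 °C: 6.0, 3.2, 16.5, 2.2, 16.5, 7.4, 2.5, 17.4, 2.5, 4.8, 19.6, 2.5, 13.5.
Cumulative: 6.0, 9.2, 25.7, 27.9, 44.4, 51.8, 54.3, 71.7, 74.2, 79.0, 98.6, 101.1, 114.6.
The total first reaches 50 DD on day 6.

day 6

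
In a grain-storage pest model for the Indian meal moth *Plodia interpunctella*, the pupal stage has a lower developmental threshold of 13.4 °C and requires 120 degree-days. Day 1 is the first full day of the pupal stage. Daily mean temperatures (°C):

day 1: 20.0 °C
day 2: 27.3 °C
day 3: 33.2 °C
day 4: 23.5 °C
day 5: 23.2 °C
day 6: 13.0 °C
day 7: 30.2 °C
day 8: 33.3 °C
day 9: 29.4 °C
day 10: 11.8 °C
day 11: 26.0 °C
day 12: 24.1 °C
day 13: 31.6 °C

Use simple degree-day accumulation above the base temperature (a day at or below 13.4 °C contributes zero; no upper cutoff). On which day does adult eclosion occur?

day 11

Daily DD above 13.4 °C: 6.6, 13.9, 19.8, 10.1, 9.8, 0.0, 16.8, 19.9, 16.0, 0.0, 12.6, 10.7, 18.2.
Cumulative: 6.6, 20.5, 40.3, 50.4, 60.2, 60.2, 77.0, 96.9, 112.9, 112.9, 125.5, 136.2, 154.4.
The total first reaches 120 DD on day 11.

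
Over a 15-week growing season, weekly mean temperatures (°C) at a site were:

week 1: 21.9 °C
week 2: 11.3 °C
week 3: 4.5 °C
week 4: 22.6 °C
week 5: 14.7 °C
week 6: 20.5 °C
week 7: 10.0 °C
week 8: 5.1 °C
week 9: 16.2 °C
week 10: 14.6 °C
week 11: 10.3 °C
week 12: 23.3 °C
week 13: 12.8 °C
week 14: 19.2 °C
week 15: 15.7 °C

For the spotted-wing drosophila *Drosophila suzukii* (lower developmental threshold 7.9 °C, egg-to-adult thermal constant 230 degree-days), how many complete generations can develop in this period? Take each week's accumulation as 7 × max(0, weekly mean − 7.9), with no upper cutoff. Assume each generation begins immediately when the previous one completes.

Weekly DD (7 × max(0, T̄ − 7.9)): 98.0, 23.8, 0.0, 102.9, 47.6, 88.2, 14.7, 0.0, 58.1, 46.9, 16.8, 107.8, 34.3, 79.1, 54.6.
Season total = 772.8 DD.
Complete generations = ⌊772.8 / 230⌋ = 3.

3 generations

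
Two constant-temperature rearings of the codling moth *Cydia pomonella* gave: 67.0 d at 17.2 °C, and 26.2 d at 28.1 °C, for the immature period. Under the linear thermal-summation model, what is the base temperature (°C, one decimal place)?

Linear rate model ⇒ the product D·(T − T_b) is constant across temperatures.
67.0·(17.2 − T_b) = 26.2·(28.1 − T_b)
T_b = (67.0·17.2 − 26.2·28.1) / (67.0 − 26.2) = 416.18 / 40.8 = 10.200 °C ≈ 10.2 °C.

10.2 °C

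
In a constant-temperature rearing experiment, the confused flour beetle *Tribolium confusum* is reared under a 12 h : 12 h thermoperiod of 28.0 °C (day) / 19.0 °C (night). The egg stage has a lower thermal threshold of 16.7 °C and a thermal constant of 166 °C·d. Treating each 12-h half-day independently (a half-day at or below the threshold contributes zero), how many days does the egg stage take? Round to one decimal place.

24.4 days

Day half: max(0, 28.0 − 16.7) × 0.5 = 11.3 × 0.5 = 5.65 DD.
Night half: max(0, 19.0 − 16.7) × 0.5 = 2.3 × 0.5 = 1.15 DD.
Per 24 h: 6.80 DD/day.
Duration = 166 / 6.80 = 24.412 ≈ 24.4 days.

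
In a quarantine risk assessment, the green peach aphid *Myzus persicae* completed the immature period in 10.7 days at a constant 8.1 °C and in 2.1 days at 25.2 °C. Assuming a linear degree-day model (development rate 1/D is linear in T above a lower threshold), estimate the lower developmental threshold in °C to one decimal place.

Under the model K = D·(T − T_b), so D₁·(T₁ − T_b) = D₂·(T₂ − T_b).
10.7·(8.1 − T_b) = 2.1·(25.2 − T_b)
T_b = (10.7·8.1 − 2.1·25.2) / (10.7 − 2.1) = 33.75 / 8.6 = 3.924 °C ≈ 3.9 °C.

3.9 °C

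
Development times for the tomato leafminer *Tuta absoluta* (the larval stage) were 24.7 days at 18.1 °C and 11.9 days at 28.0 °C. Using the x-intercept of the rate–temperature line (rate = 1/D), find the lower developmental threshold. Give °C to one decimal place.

Equal thermal constants: D₁(T₁ − T_b) = D₂(T₂ − T_b).
24.7·(18.1 − T_b) = 11.9·(28.0 − T_b)
T_b = (24.7·18.1 − 11.9·28.0) / (24.7 − 11.9) = 113.87 / 12.8 = 8.896 °C ≈ 8.9 °C.

8.9 °C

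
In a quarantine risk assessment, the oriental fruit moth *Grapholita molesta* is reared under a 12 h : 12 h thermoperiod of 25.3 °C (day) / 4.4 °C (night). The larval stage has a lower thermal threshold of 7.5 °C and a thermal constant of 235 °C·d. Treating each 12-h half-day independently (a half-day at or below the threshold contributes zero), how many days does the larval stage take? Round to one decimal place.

26.4 days

Day half: max(0, 25.3 − 7.5) × 0.5 = 17.8 × 0.5 = 8.90 DD.
Night half: max(0, 4.4 − 7.5) × 0.5 = 0.0 × 0.5 = 0.00 DD.
Per 24 h: 8.90 DD/day.
Duration = 235 / 8.90 = 26.404 ≈ 26.4 days.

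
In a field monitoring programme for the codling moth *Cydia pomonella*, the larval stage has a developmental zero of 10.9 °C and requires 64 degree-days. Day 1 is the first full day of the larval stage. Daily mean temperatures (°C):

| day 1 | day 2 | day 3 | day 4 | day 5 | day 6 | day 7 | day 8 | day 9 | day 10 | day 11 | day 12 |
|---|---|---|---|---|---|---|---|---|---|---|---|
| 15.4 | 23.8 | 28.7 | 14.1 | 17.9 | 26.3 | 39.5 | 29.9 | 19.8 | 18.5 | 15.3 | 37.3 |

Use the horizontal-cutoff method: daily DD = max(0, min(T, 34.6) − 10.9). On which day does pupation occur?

Daily DD above 10.9 °C (capped at 23.7): 4.5, 12.9, 17.8, 3.2, 7.0, 15.4, 23.7, 19.0, 8.9, 7.6, 4.4, 23.7.
Cumulative: 4.5, 17.4, 35.2, 38.4, 45.4, 60.8, 84.5, 103.5, 112.4, 120.0, 124.4, 148.1.
The total first reaches 64 DD on day 7.

day 7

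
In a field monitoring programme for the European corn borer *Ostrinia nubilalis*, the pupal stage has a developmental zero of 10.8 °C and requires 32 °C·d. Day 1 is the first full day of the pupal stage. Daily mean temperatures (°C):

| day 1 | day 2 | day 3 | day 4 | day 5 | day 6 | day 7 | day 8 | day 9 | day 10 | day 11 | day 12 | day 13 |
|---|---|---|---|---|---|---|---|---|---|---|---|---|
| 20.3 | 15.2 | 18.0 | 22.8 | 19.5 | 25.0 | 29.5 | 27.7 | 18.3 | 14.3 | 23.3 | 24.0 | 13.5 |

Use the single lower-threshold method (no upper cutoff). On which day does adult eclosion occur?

day 4

Daily DD above 10.8 °C: 9.5, 4.4, 7.2, 12.0, 8.7, 14.2, 18.7, 16.9, 7.5, 3.5, 12.5, 13.2, 2.7.
Cumulative: 9.5, 13.9, 21.1, 33.1, 41.8, 56.0, 74.7, 91.6, 99.1, 102.6, 115.1, 128.3, 131.0.
The total first reaches 32 DD on day 4.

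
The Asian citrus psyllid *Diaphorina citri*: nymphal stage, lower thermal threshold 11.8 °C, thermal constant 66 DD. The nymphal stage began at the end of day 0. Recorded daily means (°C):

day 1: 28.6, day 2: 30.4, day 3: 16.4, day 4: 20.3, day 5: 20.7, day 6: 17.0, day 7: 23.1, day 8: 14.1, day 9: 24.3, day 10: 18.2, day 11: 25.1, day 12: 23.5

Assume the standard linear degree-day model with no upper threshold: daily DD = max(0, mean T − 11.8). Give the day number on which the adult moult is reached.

day 7

Daily DD above 11.8 °C: 16.8, 18.6, 4.6, 8.5, 8.9, 5.2, 11.3, 2.3, 12.5, 6.4, 13.3, 11.7.
Cumulative: 16.8, 35.4, 40.0, 48.5, 57.4, 62.6, 73.9, 76.2, 88.7, 95.1, 108.4, 120.1.
The total first reaches 66 DD on day 7.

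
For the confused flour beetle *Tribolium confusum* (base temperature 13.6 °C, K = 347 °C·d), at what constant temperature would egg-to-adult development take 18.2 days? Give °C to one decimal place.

32.7 °C

Required daily accumulation = 347 / 18.2 = 19.066 DD/day.
T = T_base + 19.066 = 13.6 + 19.066 = 32.666 ≈ 32.7 °C.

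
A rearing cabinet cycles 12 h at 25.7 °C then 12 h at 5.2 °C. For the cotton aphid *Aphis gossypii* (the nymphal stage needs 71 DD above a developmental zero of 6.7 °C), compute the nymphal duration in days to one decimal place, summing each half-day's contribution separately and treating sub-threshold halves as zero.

7.5 days

Day half: max(0, 25.7 − 6.7) × 0.5 = 19.0 × 0.5 = 9.50 DD.
Night half: max(0, 5.2 − 6.7) × 0.5 = 0.0 × 0.5 = 0.00 DD.
Per 24 h: 9.50 DD/day.
Duration = 71 / 9.50 = 7.474 ≈ 7.5 days.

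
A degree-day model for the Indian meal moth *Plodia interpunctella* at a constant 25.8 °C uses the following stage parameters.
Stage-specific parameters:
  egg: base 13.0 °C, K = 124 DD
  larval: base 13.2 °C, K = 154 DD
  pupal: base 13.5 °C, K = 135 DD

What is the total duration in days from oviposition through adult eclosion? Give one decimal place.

32.9 days

egg: 124 / (25.8 − 13.0) = 124 / 12.8 = 9.688 d.
larval: 154 / (25.8 − 13.2) = 154 / 12.6 = 12.222 d.
pupal: 135 / (25.8 − 13.5) = 135 / 12.3 = 10.976 d.
Sum = 32.885 ≈ 32.9 days.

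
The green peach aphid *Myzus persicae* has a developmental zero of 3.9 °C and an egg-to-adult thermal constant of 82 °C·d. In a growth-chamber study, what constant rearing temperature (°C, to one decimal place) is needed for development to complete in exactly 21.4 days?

7.7 °C

Required daily accumulation = 82 / 21.4 = 3.832 DD/day.
T = T_base + 3.832 = 3.9 + 3.832 = 7.732 ≈ 7.7 °C.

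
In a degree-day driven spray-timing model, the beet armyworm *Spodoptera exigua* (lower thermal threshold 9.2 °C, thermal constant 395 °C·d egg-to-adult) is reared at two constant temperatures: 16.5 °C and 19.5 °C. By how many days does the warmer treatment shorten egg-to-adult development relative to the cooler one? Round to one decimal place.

At 16.5 °C: 395 / (16.5 − 9.2) = 395 / 7.3 = 54.110 d.
At 19.5 °C: 395 / (19.5 − 9.2) = 395 / 10.3 = 38.350 d.
Difference = |54.110 − 38.350| = 15.760 ≈ 15.8 days.

15.8 days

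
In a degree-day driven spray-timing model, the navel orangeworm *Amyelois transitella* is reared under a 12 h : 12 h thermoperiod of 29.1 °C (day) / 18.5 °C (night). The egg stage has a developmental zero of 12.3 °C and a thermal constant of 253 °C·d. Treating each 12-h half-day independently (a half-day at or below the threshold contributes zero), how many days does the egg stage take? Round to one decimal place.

Day half: max(0, 29.1 − 12.3) × 0.5 = 16.8 × 0.5 = 8.40 DD.
Night half: max(0, 18.5 − 12.3) × 0.5 = 6.2 × 0.5 = 3.10 DD.
Per 24 h: 11.50 DD/day.
Duration = 253 / 11.50 = 22.000 ≈ 22.0 days.

22.0 days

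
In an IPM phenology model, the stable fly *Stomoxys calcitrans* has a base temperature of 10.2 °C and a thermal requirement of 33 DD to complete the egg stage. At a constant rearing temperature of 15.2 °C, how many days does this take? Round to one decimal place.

6.6 days

Daily accumulation = 15.2 − 10.2 = 5.0 DD/day.
Duration = 33 / 5.0 = 6.600 ≈ 6.6 days.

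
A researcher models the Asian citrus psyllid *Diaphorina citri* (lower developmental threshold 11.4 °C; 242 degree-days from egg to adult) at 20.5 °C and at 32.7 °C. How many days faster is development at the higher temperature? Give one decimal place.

15.2 days

At 20.5 °C: 242 / (20.5 − 11.4) = 242 / 9.1 = 26.593 d.
At 32.7 °C: 242 / (32.7 − 11.4) = 242 / 21.3 = 11.362 d.
Difference = |26.593 − 11.362| = 15.232 ≈ 15.2 days.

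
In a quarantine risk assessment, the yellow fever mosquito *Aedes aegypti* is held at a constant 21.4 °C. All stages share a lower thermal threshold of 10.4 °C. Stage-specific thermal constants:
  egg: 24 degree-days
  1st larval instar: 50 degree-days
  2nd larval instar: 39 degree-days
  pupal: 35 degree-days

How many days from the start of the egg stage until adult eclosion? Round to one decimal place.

13.5 days

Daily accumulation at 21.4 °C = 21.4 − 10.4 = 11.0 DD/day.
Total K = 24 + 50 + 39 + 35 = 148 DD.
Total duration = 148 / 11.0 = 13.455 ≈ 13.5 days.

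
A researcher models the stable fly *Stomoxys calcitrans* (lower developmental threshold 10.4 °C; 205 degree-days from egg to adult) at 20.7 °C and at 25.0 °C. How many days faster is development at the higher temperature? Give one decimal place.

At 20.7 °C: 205 / (20.7 − 10.4) = 205 / 10.3 = 19.903 d.
At 25.0 °C: 205 / (25.0 − 10.4) = 205 / 14.6 = 14.041 d.
Difference = |19.903 − 14.041| = 5.862 ≈ 5.9 days.

5.9 days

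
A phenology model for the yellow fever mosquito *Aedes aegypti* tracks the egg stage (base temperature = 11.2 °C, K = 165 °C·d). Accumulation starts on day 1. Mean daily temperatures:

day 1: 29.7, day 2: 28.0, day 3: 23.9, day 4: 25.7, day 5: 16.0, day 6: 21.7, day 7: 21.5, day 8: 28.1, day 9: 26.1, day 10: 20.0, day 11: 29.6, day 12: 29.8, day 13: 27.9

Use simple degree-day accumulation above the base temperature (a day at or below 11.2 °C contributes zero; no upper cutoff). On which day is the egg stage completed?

Daily DD above 11.2 °C: 18.5, 16.8, 12.7, 14.5, 4.8, 10.5, 10.3, 16.9, 14.9, 8.8, 18.4, 18.6, 16.7.
Cumulative: 18.5, 35.3, 48.0, 62.5, 67.3, 77.8, 88.1, 105.0, 119.9, 128.7, 147.1, 165.7, 182.4.
The total first reaches 165 DD on day 12.

day 12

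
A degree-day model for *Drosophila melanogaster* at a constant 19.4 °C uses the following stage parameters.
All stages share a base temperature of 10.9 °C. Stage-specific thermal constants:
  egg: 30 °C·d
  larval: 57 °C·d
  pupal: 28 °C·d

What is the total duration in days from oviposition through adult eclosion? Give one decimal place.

13.5 days

Daily accumulation at 19.4 °C = 19.4 − 10.9 = 8.5 DD/day.
Total K = 30 + 57 + 28 = 115 DD.
Total duration = 115 / 8.5 = 13.529 ≈ 13.5 days.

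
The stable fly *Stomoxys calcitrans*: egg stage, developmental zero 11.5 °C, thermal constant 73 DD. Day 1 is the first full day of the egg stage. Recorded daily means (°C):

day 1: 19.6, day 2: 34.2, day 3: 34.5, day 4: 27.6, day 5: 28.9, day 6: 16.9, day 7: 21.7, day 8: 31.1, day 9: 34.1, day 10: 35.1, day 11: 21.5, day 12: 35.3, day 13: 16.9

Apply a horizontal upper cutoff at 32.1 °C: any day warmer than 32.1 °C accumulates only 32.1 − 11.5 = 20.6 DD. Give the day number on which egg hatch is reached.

day 5

Daily DD above 11.5 °C (capped at 20.6): 8.1, 20.6, 20.6, 16.1, 17.4, 5.4, 10.2, 19.6, 20.6, 20.6, 10.0, 20.6, 5.4.
Cumulative: 8.1, 28.7, 49.3, 65.4, 82.8, 88.2, 98.4, 118.0, 138.6, 159.2, 169.2, 189.8, 195.2.
The total first reaches 73 DD on day 5.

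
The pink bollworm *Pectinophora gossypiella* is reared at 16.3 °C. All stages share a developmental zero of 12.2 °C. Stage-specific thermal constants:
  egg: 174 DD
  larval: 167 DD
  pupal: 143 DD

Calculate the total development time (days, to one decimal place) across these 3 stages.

118.0 days

Daily accumulation at 16.3 °C = 16.3 − 12.2 = 4.1 DD/day.
Total K = 174 + 167 + 143 = 484 DD.
Total duration = 484 / 4.1 = 118.049 ≈ 118.0 days.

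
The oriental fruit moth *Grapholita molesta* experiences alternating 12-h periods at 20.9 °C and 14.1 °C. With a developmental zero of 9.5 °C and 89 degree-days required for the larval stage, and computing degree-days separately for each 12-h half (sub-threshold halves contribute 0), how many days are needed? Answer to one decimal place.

11.1 days

Day half: max(0, 20.9 − 9.5) × 0.5 = 11.4 × 0.5 = 5.70 DD.
Night half: max(0, 14.1 − 9.5) × 0.5 = 4.6 × 0.5 = 2.30 DD.
Per 24 h: 8.00 DD/day.
Duration = 89 / 8.00 = 11.125 ≈ 11.1 days.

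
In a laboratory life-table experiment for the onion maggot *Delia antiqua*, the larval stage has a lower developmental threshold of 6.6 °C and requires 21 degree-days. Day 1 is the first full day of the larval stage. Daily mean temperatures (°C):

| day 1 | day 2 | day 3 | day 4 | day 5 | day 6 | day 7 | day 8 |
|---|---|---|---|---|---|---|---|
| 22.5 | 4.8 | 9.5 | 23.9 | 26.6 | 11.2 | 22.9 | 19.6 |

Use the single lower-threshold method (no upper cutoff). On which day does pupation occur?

Daily DD above 6.6 °C: 15.9, 0.0, 2.9, 17.3, 20.0, 4.6, 16.3, 13.0.
Cumulative: 15.9, 15.9, 18.8, 36.1, 56.1, 60.7, 77.0, 90.0.
The total first reaches 21 DD on day 4.

day 4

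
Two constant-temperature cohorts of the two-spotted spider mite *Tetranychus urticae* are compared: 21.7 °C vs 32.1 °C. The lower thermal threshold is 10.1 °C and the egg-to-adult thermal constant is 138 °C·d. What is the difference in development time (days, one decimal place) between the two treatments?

At 21.7 °C: 138 / (21.7 − 10.1) = 138 / 11.6 = 11.897 d.
At 32.1 °C: 138 / (32.1 − 10.1) = 138 / 22.0 = 6.273 d.
Difference = |11.897 − 6.273| = 5.624 ≈ 5.6 days.

5.6 days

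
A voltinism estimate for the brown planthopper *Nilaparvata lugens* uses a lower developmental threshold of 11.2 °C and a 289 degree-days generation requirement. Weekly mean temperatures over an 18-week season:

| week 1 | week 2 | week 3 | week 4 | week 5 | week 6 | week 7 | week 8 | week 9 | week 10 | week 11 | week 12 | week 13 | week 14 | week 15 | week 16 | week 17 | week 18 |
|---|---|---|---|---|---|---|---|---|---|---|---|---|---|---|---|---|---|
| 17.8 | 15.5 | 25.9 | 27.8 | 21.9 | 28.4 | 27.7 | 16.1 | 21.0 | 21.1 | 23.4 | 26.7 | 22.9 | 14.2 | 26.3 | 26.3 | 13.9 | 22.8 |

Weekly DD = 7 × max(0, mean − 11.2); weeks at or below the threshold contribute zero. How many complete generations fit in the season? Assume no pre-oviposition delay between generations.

4 generations

Weekly DD (7 × max(0, T̄ − 11.2)): 46.2, 30.1, 102.9, 116.2, 74.9, 120.4, 115.5, 34.3, 68.6, 69.3, 85.4, 108.5, 81.9, 21.0, 105.7, 105.7, 18.9, 81.2.
Season total = 1386.7 DD.
Complete generations = ⌊1386.7 / 289⌋ = 4.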